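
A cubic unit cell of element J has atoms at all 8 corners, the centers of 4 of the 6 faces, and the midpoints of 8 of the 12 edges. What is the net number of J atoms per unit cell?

5

Corner atoms are shared by 8 cells (1/8 each), face atoms by 2 (1/2 each), edge atoms by 4 (1/4 each).
Net atoms = 8 × 1/8 + 4 × 1/2 + 8 × 1/4 = 1 + 2 + 2 = 5.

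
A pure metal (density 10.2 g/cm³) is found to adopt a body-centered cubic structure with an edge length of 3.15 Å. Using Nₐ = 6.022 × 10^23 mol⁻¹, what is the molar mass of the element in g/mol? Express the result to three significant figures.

96.0 g/mol

A BCC cell has Z = 2 atoms; a = 3.150 × 10^-8 cm.
M = ρ·N_A·a³/Z = 10.2 × 6.022 × 10²³ × 3.126 × 10^-23 / 2 = 96.0 g/mol.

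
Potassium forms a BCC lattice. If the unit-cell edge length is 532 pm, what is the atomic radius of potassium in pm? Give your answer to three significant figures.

230 pm

In a BCC lattice, atoms touch along the body diagonal, so √3·a = 4r.
r = √3·a/4 = 1.7321 × 532 / 4 = 230 pm.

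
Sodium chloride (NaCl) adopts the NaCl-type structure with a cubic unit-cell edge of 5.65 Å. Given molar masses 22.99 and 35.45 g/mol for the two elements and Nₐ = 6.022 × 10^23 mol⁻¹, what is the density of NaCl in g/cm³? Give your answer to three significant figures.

2.15 g/cm³

The NaCl-type structure contains Z = 4 formula units per cell; M(NaCl) = 22.99 + 35.45 = 58.44 g/mol.
a³ = (5.650 × 10^-8 cm)³ = 1.804 × 10^-22 cm³.
ρ = 4 × 58.44 / (6.022 × 10²³ × 1.804 × 10^-22) = 2.152 g/cm³.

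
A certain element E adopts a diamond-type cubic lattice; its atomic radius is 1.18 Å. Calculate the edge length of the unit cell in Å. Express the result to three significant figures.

In a diamond cubic lattice, nearest neighbors lie along the body diagonal with √3·a = 8r.
a = 8r/√3 = 8 × 1.18 / 1.7321 = 5.45 Å.

5.45 Å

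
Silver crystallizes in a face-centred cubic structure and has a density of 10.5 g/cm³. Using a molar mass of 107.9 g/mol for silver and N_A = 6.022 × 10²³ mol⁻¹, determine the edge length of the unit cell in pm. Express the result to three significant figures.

409 pm

With Z = 4 atoms per FCC cell, a³ = Z·M/(N_A·ρ) = 4 × 107.9 / (6.022 × 10²³ × 10.50 g/cm³) = 6.826 × 10^-23 cm³.
a = (6.826 × 10^-23)^(1/3) = 4.087 × 10^-8 cm = 409 pm.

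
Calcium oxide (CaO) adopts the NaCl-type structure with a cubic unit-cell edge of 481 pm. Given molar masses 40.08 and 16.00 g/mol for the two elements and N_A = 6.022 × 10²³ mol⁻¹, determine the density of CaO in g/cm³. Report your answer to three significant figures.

The NaCl-type structure contains Z = 4 formula units per cell; M(CaO) = 40.08 + 16.00 = 56.08 g/mol.
a³ = (4.810 × 10^-8 cm)³ = 1.113 × 10^-22 cm³.
ρ = 4 × 56.08 / (6.022 × 10²³ × 1.113 × 10^-22) = 3.347 g/cm³.

3.35 g/cm³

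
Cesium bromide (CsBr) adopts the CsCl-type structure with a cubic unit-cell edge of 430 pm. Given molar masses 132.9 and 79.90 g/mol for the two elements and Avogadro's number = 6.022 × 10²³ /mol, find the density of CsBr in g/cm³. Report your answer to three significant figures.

The CsCl-type structure contains Z = 1 formula unit per cell; M(CsBr) = 132.9 + 79.90 = 212.8 g/mol.
a³ = (4.300 × 10^-8 cm)³ = 7.951 × 10^-23 cm³.
ρ = 1 × 212.8 / (6.022 × 10²³ × 7.951 × 10^-23) = 4.445 g/cm³.

4.44 g/cm³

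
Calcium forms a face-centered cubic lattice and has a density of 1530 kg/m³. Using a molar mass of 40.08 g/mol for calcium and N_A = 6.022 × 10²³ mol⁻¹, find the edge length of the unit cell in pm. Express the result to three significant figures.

558 pm

With Z = 4 atoms per FCC cell, a³ = Z·M/(N_A·ρ) = 4 × 40.08 / (6.022 × 10²³ × 1.530 g/cm³) = 1.740 × 10^-22 cm³.
a = (1.740 × 10^-22)^(1/3) = 5.583 × 10^-8 cm = 558 pm.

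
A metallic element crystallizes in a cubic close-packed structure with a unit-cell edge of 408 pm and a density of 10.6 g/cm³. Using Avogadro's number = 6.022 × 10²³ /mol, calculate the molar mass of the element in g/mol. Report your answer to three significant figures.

108 g/mol

An FCC cell has Z = 4 atoms; a = 4.080 × 10^-8 cm.
M = ρ·N_A·a³/Z = 10.6 × 6.022 × 10²³ × 6.792 × 10^-23 / 4 = 108 g/mol.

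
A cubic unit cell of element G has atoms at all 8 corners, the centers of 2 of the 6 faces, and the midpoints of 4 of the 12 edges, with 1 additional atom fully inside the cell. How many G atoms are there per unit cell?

Corner atoms are shared by 8 cells (1/8 each), face atoms by 2 (1/2 each), edge atoms by 4 (1/4 each), interior atoms are unshared.
Net atoms = 8 × 1/8 + 2 × 1/2 + 4 × 1/4 + 1 = 1 + 1 + 1 + 1 = 4.

4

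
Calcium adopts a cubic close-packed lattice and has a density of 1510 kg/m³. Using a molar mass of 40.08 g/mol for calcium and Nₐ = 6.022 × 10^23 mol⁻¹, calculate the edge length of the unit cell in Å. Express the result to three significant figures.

With Z = 4 atoms per FCC cell, a³ = Z·M/(N_A·ρ) = 4 × 40.08 / (6.022 × 10²³ × 1.510 g/cm³) = 1.763 × 10^-22 cm³.
a = (1.763 × 10^-22)^(1/3) = 5.607 × 10^-8 cm = 5.61 Å.

5.61 Å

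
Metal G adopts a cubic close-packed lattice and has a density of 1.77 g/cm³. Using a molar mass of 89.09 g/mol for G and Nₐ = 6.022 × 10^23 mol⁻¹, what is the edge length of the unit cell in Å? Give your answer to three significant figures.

With Z = 4 atoms per FCC cell, a³ = Z·M/(N_A·ρ) = 4 × 89.09 / (6.022 × 10²³ × 1.770 g/cm³) = 3.343 × 10^-22 cm³.
a = (3.343 × 10^-22)^(1/3) = 6.941 × 10^-8 cm = 6.94 Å.

6.94 Å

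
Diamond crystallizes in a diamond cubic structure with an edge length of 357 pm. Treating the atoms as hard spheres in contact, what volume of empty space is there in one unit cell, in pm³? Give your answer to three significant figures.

In a diamond cubic lattice nearest neighbors lie along the body diagonal with √3·a = 8r, so r = 0.2165a = 77.29 pm.
V_cell = a³ = 4.550 × 10^7 pm³; V_atoms = 8 × (4/3)πr³ = 1.547 × 10^7 pm³.
Empty space = 4.550 × 10^7 − 1.547 × 10^7 = 3.00 × 10^7 pm³.

3.00 × 10^7 pm³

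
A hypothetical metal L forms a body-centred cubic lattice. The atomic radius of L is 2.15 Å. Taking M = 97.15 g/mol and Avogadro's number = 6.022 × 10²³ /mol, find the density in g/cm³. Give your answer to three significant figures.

In a BCC lattice, atoms touch along the body diagonal, so √3·a = 4r, giving a = 4.965 Å = 4.965 × 10^-8 cm.
With Z = 2, ρ = Z·M/(N_A·a³) = 2 × 97.15 / (6.022 × 10²³ × 1.224 × 10^-22) = 2.636 g/cm³.

2.64 g/cm³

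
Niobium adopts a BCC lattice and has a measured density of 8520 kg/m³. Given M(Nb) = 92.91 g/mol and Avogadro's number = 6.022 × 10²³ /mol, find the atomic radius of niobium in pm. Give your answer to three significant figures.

For a BCC cell (Z = 2), a³ = Z·M/(N_A·ρ) = 2 × 92.91 / (6.022 × 10²³ × 8.520) = 3.622 × 10^-23 cm³, so a = 3.309 × 10^-8 cm = 330.9 pm.
Atoms touch along the body diagonal, so √3·a = 4r, so r = 0.4330 × a = 143 pm.

143 pm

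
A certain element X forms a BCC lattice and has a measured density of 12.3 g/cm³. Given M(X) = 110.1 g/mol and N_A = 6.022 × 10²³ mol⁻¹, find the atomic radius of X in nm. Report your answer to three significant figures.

0.134 nm

For a BCC cell (Z = 2), a³ = Z·M/(N_A·ρ) = 2 × 110.1 / (6.022 × 10²³ × 12.30) = 2.973 × 10^-23 cm³, so a = 3.098 × 10^-8 cm = 0.3098 nm.
Atoms touch along the body diagonal, so √3·a = 4r, so r = 0.4330 × a = 0.134 nm.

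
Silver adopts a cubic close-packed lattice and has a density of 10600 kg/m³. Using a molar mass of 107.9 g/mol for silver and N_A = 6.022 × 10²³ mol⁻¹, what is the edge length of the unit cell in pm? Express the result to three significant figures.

With Z = 4 atoms per FCC cell, a³ = Z·M/(N_A·ρ) = 4 × 107.9 / (6.022 × 10²³ × 10.60 g/cm³) = 6.761 × 10^-23 cm³.
a = (6.761 × 10^-23)^(1/3) = 4.074 × 10^-8 cm = 407 pm.

407 pm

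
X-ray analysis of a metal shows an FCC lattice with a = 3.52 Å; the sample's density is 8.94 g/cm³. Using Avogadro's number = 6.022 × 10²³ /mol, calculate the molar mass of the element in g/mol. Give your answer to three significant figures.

An FCC cell has Z = 4 atoms; a = 3.520 × 10^-8 cm.
M = ρ·N_A·a³/Z = 8.94 × 6.022 × 10²³ × 4.361 × 10^-23 / 4 = 58.7 g/mol.

58.7 g/mol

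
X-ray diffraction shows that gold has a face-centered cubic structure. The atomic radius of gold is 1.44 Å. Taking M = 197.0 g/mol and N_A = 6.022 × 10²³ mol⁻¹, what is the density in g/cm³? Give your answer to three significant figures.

19.4 g/cm³

In an FCC lattice, atoms touch along the face diagonal, so √2·a = 4r, giving a = 4.073 Å = 4.073 × 10^-8 cm.
With Z = 4, ρ = Z·M/(N_A·a³) = 4 × 197.0 / (6.022 × 10²³ × 6.757 × 10^-23) = 19.37 g/cm³.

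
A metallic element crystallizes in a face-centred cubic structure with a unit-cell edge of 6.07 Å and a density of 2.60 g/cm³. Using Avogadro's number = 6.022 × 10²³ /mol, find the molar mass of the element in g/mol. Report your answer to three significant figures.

87.5 g/mol

An FCC cell has Z = 4 atoms; a = 6.070 × 10^-8 cm.
M = ρ·N_A·a³/Z = 2.60 × 6.022 × 10²³ × 2.236 × 10^-22 / 4 = 87.5 g/mol.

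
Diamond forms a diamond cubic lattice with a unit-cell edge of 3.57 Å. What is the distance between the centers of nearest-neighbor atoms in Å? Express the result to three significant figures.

In a diamond cubic structure, nearest neighbors lie along the body diagonal with √3·a = 8r; the nearest-neighbor distance equals 2r = 0.4330·a.
d = 0.4330 × 3.57 = 1.55 Å.

1.55 Å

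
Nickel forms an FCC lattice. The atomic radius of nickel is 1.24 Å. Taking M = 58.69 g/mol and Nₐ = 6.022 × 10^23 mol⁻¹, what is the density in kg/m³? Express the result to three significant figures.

9040 kg/m³

In an FCC lattice, atoms touch along the face diagonal, so √2·a = 4r, giving a = 3.507 Å = 3.507 × 10^-8 cm.
With Z = 4, ρ = Z·M/(N_A·a³) = 4 × 58.69 / (6.022 × 10²³ × 4.314 × 10^-23) = 9.036 g/cm³ = 9040 kg/m³.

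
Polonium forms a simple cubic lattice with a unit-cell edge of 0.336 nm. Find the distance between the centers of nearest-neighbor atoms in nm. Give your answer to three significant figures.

In a simple cubic structure, atoms touch along the cell edge, so a = 2r; the nearest-neighbor distance equals 2r = 1.000·a.
d = 1.000 × 0.336 = 0.336 nm.

0.336 nm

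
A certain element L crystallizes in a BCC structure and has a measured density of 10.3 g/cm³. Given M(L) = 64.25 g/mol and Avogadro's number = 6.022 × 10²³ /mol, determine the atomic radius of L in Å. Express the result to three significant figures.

For a BCC cell (Z = 2), a³ = Z·M/(N_A·ρ) = 2 × 64.25 / (6.022 × 10²³ × 10.30) = 2.072 × 10^-23 cm³, so a = 2.746 × 10^-8 cm = 2.746 Å.
Atoms touch along the body diagonal, so √3·a = 4r, so r = 0.4330 × a = 1.19 Å.

1.19 Å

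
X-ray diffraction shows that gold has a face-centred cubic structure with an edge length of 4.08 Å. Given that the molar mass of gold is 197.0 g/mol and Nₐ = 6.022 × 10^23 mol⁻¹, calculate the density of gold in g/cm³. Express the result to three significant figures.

19.3 g/cm³

An FCC unit cell contains Z = 4 atoms.
Cell volume: a³ = (4.08 Å)³ = (4.080 × 10^-8 cm)³ = 6.792 × 10^-23 cm³.
ρ = Z·M/(N_A·a³) = 4 × 197.0 / (6.022 × 10²³ × 6.792 × 10^-23) = 19.27 g/cm³.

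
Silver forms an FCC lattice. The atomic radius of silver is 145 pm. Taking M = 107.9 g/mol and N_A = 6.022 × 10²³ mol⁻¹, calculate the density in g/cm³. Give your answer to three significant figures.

10.4 g/cm³

In an FCC lattice, atoms touch along the face diagonal, so √2·a = 4r, giving a = 410.1 pm = 4.101 × 10^-8 cm.
With Z = 4, ρ = Z·M/(N_A·a³) = 4 × 107.9 / (6.022 × 10²³ × 6.898 × 10^-23) = 10.39 g/cm³.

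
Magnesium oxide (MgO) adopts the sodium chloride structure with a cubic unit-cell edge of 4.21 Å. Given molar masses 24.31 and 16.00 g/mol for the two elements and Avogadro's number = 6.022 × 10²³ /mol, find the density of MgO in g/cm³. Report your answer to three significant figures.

3.59 g/cm³

The sodium chloride structure contains Z = 4 formula units per cell; M(MgO) = 24.31 + 16.00 = 40.31 g/mol.
a³ = (4.210 × 10^-8 cm)³ = 7.462 × 10^-23 cm³.
ρ = 4 × 40.31 / (6.022 × 10²³ × 7.462 × 10^-23) = 3.588 g/cm³.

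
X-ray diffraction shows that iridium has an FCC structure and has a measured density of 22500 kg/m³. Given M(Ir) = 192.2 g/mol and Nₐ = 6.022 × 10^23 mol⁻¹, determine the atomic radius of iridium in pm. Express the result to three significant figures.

For an FCC cell (Z = 4), a³ = Z·M/(N_A·ρ) = 4 × 192.2 / (6.022 × 10²³ × 22.50) = 5.674 × 10^-23 cm³, so a = 3.843 × 10^-8 cm = 384.3 pm.
Atoms touch along the face diagonal, so √2·a = 4r, so r = 0.3536 × a = 136 pm.

136 pm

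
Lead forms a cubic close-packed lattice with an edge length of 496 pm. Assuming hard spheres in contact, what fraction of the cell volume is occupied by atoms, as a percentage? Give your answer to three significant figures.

74.0%

In an FCC lattice atoms touch along the face diagonal, so √2·a = 4r, so r = 0.3536a = 175.4 pm.
Packing fraction = Z·(4/3)πr³ / a³ = 4 × (4/3)π × (175.4)³ / (496)³ = 0.7405 = 74.0%.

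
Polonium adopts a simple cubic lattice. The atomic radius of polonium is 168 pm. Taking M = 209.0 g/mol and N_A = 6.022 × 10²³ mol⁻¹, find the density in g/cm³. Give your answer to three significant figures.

9.15 g/cm³

In a simple cubic lattice, atoms touch along the cell edge, so a = 2r, giving a = 336.0 pm = 3.360 × 10^-8 cm.
With Z = 1, ρ = Z·M/(N_A·a³) = 1 × 209.0 / (6.022 × 10²³ × 3.793 × 10^-23) = 9.149 g/cm³.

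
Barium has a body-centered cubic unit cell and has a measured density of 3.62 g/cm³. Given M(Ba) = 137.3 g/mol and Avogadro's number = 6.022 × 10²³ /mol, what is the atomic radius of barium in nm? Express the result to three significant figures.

For a BCC cell (Z = 2), a³ = Z·M/(N_A·ρ) = 2 × 137.3 / (6.022 × 10²³ × 3.620) = 1.260 × 10^-22 cm³, so a = 5.013 × 10^-8 cm = 0.5013 nm.
Atoms touch along the body diagonal, so √3·a = 4r, so r = 0.4330 × a = 0.217 nm.

0.217 nm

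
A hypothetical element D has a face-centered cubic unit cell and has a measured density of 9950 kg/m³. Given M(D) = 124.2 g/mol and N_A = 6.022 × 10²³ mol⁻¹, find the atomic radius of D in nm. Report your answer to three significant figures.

0.154 nm

For an FCC cell (Z = 4), a³ = Z·M/(N_A·ρ) = 4 × 124.2 / (6.022 × 10²³ × 9.950) = 8.291 × 10^-23 cm³, so a = 4.361 × 10^-8 cm = 0.4361 nm.
Atoms touch along the face diagonal, so √2·a = 4r, so r = 0.3536 × a = 0.154 nm.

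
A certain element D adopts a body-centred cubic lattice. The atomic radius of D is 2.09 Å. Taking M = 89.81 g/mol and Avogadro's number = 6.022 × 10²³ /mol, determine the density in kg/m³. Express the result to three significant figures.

In a BCC lattice, atoms touch along the body diagonal, so √3·a = 4r, giving a = 4.827 Å = 4.827 × 10^-8 cm.
With Z = 2, ρ = Z·M/(N_A·a³) = 2 × 89.81 / (6.022 × 10²³ × 1.124 × 10^-22) = 2.653 g/cm³ = 2650 kg/m³.

2650 kg/m³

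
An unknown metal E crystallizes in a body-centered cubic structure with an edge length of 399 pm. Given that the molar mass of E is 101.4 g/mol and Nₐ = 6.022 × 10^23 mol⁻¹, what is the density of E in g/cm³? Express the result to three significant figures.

A BCC unit cell contains Z = 2 atoms.
Cell volume: a³ = (399 pm)³ = (3.990 × 10^-8 cm)³ = 6.352 × 10^-23 cm³.
ρ = Z·M/(N_A·a³) = 2 × 101.4 / (6.022 × 10²³ × 6.352 × 10^-23) = 5.302 g/cm³.

5.30 g/cm³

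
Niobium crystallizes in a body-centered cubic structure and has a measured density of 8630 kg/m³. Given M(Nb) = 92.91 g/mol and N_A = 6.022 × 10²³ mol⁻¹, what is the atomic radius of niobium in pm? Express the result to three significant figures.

143 pm

For a BCC cell (Z = 2), a³ = Z·M/(N_A·ρ) = 2 × 92.91 / (6.022 × 10²³ × 8.630) = 3.576 × 10^-23 cm³, so a = 3.294 × 10^-8 cm = 329.4 pm.
Atoms touch along the body diagonal, so √3·a = 4r, so r = 0.4330 × a = 143 pm.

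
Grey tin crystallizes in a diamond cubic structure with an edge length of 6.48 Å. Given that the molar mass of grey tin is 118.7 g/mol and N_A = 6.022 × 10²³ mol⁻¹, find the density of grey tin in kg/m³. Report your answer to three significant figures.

A diamond cubic unit cell contains Z = 8 atoms.
Cell volume: a³ = (6.48 Å)³ = (6.480 × 10^-8 cm)³ = 2.721 × 10^-22 cm³.
ρ = Z·M/(N_A·a³) = 8 × 118.7 / (6.022 × 10²³ × 2.721 × 10^-22) = 5.795 g/cm³ = 5800 kg/m³.

5800 kg/m³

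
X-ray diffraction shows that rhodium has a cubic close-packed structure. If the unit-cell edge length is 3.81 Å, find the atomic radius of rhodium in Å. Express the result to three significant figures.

In an FCC lattice, atoms touch along the face diagonal, so √2·a = 4r.
r = √2·a/4 = 1.4142 × 3.81 / 4 = 1.35 Å.

1.35 Å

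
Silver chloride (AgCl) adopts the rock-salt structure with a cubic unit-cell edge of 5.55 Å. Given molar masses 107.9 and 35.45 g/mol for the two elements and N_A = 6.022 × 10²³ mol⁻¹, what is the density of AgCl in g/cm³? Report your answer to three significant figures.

5.57 g/cm³

The rock-salt structure contains Z = 4 formula units per cell; M(AgCl) = 107.9 + 35.45 = 143.35 g/mol.
a³ = (5.550 × 10^-8 cm)³ = 1.710 × 10^-22 cm³.
ρ = 4 × 143.35 / (6.022 × 10²³ × 1.710 × 10^-22) = 5.570 g/cm³.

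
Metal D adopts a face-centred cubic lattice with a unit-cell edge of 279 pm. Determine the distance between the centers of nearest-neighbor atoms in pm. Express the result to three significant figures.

In an FCC structure, atoms touch along the face diagonal, so √2·a = 4r; the nearest-neighbor distance equals 2r = 0.7071·a.
d = 0.7071 × 279 = 197 pm.

197 pm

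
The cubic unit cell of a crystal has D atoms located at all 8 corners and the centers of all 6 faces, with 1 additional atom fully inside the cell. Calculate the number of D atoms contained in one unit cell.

Corner atoms are shared by 8 cells (1/8 each), face atoms by 2 (1/2 each), interior atoms are unshared.
Net atoms = 8 × 1/8 + 6 × 1/2 + 1 = 1 + 3 + 1 = 5.

5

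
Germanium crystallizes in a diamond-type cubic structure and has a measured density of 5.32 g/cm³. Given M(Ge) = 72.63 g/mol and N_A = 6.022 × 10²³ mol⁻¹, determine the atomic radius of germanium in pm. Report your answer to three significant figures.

For a diamond cubic cell (Z = 8), a³ = Z·M/(N_A·ρ) = 8 × 72.63 / (6.022 × 10²³ × 5.320) = 1.814 × 10^-22 cm³, so a = 5.660 × 10^-8 cm = 566.0 pm.
Nearest neighbors lie along the body diagonal with √3·a = 8r, so r = 0.2165 × a = 123 pm.

123 pm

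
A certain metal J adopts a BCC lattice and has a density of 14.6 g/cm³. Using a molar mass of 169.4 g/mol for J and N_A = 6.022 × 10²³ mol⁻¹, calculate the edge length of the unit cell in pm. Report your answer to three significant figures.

With Z = 2 atoms per BCC cell, a³ = Z·M/(N_A·ρ) = 2 × 169.4 / (6.022 × 10²³ × 14.60 g/cm³) = 3.853 × 10^-23 cm³.
a = (3.853 × 10^-23)^(1/3) = 3.378 × 10^-8 cm = 338 pm.

338 pm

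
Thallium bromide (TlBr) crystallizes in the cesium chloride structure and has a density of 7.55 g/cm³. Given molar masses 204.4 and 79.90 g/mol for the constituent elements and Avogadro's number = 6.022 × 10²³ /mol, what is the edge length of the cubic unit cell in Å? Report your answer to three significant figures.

3.97 Å

M(TlBr) = 284.3 g/mol; Z = 1 formula unit per cell.
a³ = Z·M/(N_A·ρ) = 1 × 284.3 / (6.022 × 10²³ × 7.55) = 6.253 × 10^-23 cm³, so a = 3.969 × 10^-8 cm = 3.97 Å.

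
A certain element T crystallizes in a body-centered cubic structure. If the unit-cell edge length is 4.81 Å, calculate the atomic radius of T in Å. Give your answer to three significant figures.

2.08 Å

In a BCC lattice, atoms touch along the body diagonal, so √3·a = 4r.
r = √3·a/4 = 1.7321 × 4.81 / 4 = 2.08 Å.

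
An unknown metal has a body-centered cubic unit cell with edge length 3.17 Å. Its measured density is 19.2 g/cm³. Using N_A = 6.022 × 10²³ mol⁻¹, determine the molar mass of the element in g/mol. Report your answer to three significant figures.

184 g/mol

A BCC cell has Z = 2 atoms; a = 3.170 × 10^-8 cm.
M = ρ·N_A·a³/Z = 19.2 × 6.022 × 10²³ × 3.186 × 10^-23 / 2 = 184 g/mol.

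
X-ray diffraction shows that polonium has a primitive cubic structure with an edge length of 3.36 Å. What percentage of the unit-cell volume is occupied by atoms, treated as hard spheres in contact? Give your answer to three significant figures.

In a simple cubic lattice atoms touch along the cell edge, so a = 2r, so r = 0.5000a = 1.680 Å.
Packing fraction = Z·(4/3)πr³ / a³ = 1 × (4/3)π × (1.680)³ / (3.36)³ = 0.5236 = 52.4%.

52.4%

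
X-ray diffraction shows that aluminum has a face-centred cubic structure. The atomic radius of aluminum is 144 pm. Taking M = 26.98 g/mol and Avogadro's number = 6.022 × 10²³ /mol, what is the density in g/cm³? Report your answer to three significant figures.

In an FCC lattice, atoms touch along the face diagonal, so √2·a = 4r, giving a = 407.3 pm = 4.073 × 10^-8 cm.
With Z = 4, ρ = Z·M/(N_A·a³) = 4 × 26.98 / (6.022 × 10²³ × 6.757 × 10^-23) = 2.652 g/cm³.

2.65 g/cm³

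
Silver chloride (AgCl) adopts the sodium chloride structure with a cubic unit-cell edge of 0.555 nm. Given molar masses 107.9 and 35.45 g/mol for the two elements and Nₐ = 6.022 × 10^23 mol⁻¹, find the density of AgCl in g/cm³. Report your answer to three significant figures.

5.57 g/cm³

The sodium chloride structure contains Z = 4 formula units per cell; M(AgCl) = 107.9 + 35.45 = 143.35 g/mol.
a³ = (5.550 × 10^-8 cm)³ = 1.710 × 10^-22 cm³.
ρ = 4 × 143.35 / (6.022 × 10²³ × 1.710 × 10^-22) = 5.570 g/cm³.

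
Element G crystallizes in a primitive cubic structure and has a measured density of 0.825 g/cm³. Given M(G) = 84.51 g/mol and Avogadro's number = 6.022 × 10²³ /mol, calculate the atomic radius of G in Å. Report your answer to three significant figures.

2.77 Å

For a simple cubic cell (Z = 1), a³ = Z·M/(N_A·ρ) = 1 × 84.51 / (6.022 × 10²³ × 0.8250) = 1.701 × 10^-22 cm³, so a = 5.541 × 10^-8 cm = 5.541 Å.
Atoms touch along the cell edge, so a = 2r, so r = 0.5000 × a = 2.77 Å.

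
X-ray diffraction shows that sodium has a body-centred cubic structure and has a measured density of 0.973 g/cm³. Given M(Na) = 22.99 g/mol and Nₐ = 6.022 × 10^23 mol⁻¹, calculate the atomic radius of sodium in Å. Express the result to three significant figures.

For a BCC cell (Z = 2), a³ = Z·M/(N_A·ρ) = 2 × 22.99 / (6.022 × 10²³ × 0.9730) = 7.847 × 10^-23 cm³, so a = 4.281 × 10^-8 cm = 4.281 Å.
Atoms touch along the body diagonal, so √3·a = 4r, so r = 0.4330 × a = 1.85 Å.

1.85 Å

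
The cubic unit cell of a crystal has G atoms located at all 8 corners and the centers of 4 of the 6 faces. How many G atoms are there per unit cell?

3

Corner atoms are shared by 8 cells (1/8 each), face atoms by 2 (1/2 each).
Net atoms = 8 × 1/8 + 4 × 1/2 = 1 + 2 = 3.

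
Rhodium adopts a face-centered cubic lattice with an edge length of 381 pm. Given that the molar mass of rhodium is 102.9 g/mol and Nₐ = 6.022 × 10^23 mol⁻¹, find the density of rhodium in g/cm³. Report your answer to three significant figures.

An FCC unit cell contains Z = 4 atoms.
Cell volume: a³ = (381 pm)³ = (3.810 × 10^-8 cm)³ = 5.531 × 10^-23 cm³.
ρ = Z·M/(N_A·a³) = 4 × 102.9 / (6.022 × 10²³ × 5.531 × 10^-23) = 12.36 g/cm³.

12.4 g/cm³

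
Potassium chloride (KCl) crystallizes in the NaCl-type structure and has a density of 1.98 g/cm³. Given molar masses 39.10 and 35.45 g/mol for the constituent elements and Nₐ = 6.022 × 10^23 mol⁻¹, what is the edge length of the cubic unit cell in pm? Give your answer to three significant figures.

M(KCl) = 74.55 g/mol; Z = 4 formula units per cell.
a³ = Z·M/(N_A·ρ) = 4 × 74.55 / (6.022 × 10²³ × 1.98) = 2.501 × 10^-22 cm³, so a = 6.300 × 10^-8 cm = 630 pm.

630 pm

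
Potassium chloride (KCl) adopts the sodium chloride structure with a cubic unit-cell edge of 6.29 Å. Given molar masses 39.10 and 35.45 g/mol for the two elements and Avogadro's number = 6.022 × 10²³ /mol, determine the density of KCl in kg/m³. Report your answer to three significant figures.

1990 kg/m³

The sodium chloride structure contains Z = 4 formula units per cell; M(KCl) = 39.10 + 35.45 = 74.55 g/mol.
a³ = (6.290 × 10^-8 cm)³ = 2.489 × 10^-22 cm³.
ρ = 4 × 74.55 / (6.022 × 10²³ × 2.489 × 10^-22) = 1.990 g/cm³ = 1990 kg/m³.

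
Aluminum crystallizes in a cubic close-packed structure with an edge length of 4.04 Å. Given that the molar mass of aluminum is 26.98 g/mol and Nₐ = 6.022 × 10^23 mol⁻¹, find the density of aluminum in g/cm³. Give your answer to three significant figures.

2.72 g/cm³

An FCC unit cell contains Z = 4 atoms.
Cell volume: a³ = (4.04 Å)³ = (4.040 × 10^-8 cm)³ = 6.594 × 10^-23 cm³.
ρ = Z·M/(N_A·a³) = 4 × 26.98 / (6.022 × 10²³ × 6.594 × 10^-23) = 2.718 g/cm³.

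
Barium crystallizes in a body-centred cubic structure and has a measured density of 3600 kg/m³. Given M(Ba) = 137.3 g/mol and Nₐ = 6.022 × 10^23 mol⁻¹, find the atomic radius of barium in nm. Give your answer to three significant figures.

0.217 nm

For a BCC cell (Z = 2), a³ = Z·M/(N_A·ρ) = 2 × 137.3 / (6.022 × 10²³ × 3.600) = 1.267 × 10^-22 cm³, so a = 5.022 × 10^-8 cm = 0.5022 nm.
Atoms touch along the body diagonal, so √3·a = 4r, so r = 0.4330 × a = 0.217 nm.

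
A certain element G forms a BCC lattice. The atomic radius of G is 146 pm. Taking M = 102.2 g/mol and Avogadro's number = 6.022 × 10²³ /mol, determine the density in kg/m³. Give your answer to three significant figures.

In a BCC lattice, atoms touch along the body diagonal, so √3·a = 4r, giving a = 337.2 pm = 3.372 × 10^-8 cm.
With Z = 2, ρ = Z·M/(N_A·a³) = 2 × 102.2 / (6.022 × 10²³ × 3.833 × 10^-23) = 8.855 g/cm³ = 8850 kg/m³.

8850 kg/m³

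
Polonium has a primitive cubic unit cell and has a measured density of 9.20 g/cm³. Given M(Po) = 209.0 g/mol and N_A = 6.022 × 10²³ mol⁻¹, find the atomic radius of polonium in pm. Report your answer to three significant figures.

168 pm

For a simple cubic cell (Z = 1), a³ = Z·M/(N_A·ρ) = 1 × 209.0 / (6.022 × 10²³ × 9.200) = 3.772 × 10^-23 cm³, so a = 3.354 × 10^-8 cm = 335.4 pm.
Atoms touch along the cell edge, so a = 2r, so r = 0.5000 × a = 168 pm.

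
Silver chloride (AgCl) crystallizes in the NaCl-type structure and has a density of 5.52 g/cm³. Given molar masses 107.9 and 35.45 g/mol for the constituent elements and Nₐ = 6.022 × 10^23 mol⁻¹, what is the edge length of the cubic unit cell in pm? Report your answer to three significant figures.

557 pm

M(AgCl) = 143.35 g/mol; Z = 4 formula units per cell.
a³ = Z·M/(N_A·ρ) = 4 × 143.35 / (6.022 × 10²³ × 5.52) = 1.725 × 10^-22 cm³, so a = 5.567 × 10^-8 cm = 557 pm.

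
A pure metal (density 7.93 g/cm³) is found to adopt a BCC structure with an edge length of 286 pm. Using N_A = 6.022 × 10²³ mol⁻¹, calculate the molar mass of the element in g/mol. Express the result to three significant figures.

A BCC cell has Z = 2 atoms; a = 2.860 × 10^-8 cm.
M = ρ·N_A·a³/Z = 7.93 × 6.022 × 10²³ × 2.339 × 10^-23 / 2 = 55.9 g/mol.

55.9 g/mol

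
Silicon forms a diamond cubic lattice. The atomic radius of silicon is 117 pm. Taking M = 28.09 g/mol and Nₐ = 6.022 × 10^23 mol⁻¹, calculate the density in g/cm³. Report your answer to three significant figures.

2.36 g/cm³

In a diamond cubic lattice, nearest neighbors lie along the body diagonal with √3·a = 8r, giving a = 540.4 pm = 5.404 × 10^-8 cm.
With Z = 8, ρ = Z·M/(N_A·a³) = 8 × 28.09 / (6.022 × 10²³ × 1.578 × 10^-22) = 2.365 g/cm³.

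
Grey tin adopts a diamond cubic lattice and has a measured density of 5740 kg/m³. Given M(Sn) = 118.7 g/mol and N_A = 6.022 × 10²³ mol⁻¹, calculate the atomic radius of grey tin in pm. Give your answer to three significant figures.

141 pm

For a diamond cubic cell (Z = 8), a³ = Z·M/(N_A·ρ) = 8 × 118.7 / (6.022 × 10²³ × 5.740) = 2.747 × 10^-22 cm³, so a = 6.501 × 10^-8 cm = 650.1 pm.
Nearest neighbors lie along the body diagonal with √3·a = 8r, so r = 0.2165 × a = 141 pm.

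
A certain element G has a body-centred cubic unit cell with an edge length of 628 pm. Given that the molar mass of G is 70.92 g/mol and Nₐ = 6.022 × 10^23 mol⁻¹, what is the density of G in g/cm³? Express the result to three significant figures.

A BCC unit cell contains Z = 2 atoms.
Cell volume: a³ = (628 pm)³ = (6.280 × 10^-8 cm)³ = 2.477 × 10^-22 cm³.
ρ = Z·M/(N_A·a³) = 2 × 70.92 / (6.022 × 10²³ × 2.477 × 10^-22) = 0.9510 g/cm³.

0.951 g/cm³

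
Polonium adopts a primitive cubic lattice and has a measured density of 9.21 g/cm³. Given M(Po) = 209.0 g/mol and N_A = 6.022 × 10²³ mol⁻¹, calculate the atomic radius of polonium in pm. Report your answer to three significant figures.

168 pm

For a simple cubic cell (Z = 1), a³ = Z·M/(N_A·ρ) = 1 × 209.0 / (6.022 × 10²³ × 9.210) = 3.768 × 10^-23 cm³, so a = 3.353 × 10^-8 cm = 335.3 pm.
Atoms touch along the cell edge, so a = 2r, so r = 0.5000 × a = 168 pm.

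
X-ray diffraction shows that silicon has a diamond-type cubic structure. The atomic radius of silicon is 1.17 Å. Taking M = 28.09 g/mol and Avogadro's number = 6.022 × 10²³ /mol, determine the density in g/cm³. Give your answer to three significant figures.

2.36 g/cm³

In a diamond cubic lattice, nearest neighbors lie along the body diagonal with √3·a = 8r, giving a = 5.404 Å = 5.404 × 10^-8 cm.
With Z = 8, ρ = Z·M/(N_A·a³) = 8 × 28.09 / (6.022 × 10²³ × 1.578 × 10^-22) = 2.365 g/cm³.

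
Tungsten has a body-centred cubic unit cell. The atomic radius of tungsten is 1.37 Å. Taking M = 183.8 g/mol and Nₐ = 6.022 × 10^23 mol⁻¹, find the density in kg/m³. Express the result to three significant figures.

19300 kg/m³

In a BCC lattice, atoms touch along the body diagonal, so √3·a = 4r, giving a = 3.164 Å = 3.164 × 10^-8 cm.
With Z = 2, ρ = Z·M/(N_A·a³) = 2 × 183.8 / (6.022 × 10²³ × 3.167 × 10^-23) = 19.27 g/cm³ = 19300 kg/m³.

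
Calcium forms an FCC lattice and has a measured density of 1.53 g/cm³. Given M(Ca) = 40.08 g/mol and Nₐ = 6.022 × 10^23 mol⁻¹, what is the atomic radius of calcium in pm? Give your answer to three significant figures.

For an FCC cell (Z = 4), a³ = Z·M/(N_A·ρ) = 4 × 40.08 / (6.022 × 10²³ × 1.530) = 1.740 × 10^-22 cm³, so a = 5.583 × 10^-8 cm = 558.3 pm.
Atoms touch along the face diagonal, so √2·a = 4r, so r = 0.3536 × a = 197 pm.

197 pm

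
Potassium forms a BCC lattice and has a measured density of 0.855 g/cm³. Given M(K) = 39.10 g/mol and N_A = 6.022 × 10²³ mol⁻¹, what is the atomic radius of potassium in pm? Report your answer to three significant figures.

For a BCC cell (Z = 2), a³ = Z·M/(N_A·ρ) = 2 × 39.10 / (6.022 × 10²³ × 0.8550) = 1.519 × 10^-22 cm³, so a = 5.335 × 10^-8 cm = 533.5 pm.
Atoms touch along the body diagonal, so √3·a = 4r, so r = 0.4330 × a = 231 pm.

231 pm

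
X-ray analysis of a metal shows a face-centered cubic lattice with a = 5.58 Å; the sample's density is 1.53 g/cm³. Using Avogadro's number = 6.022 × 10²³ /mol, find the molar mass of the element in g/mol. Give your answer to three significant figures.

40.0 g/mol

An FCC cell has Z = 4 atoms; a = 5.580 × 10^-8 cm.
M = ρ·N_A·a³/Z = 1.53 × 6.022 × 10²³ × 1.737 × 10^-22 / 4 = 40.0 g/mol.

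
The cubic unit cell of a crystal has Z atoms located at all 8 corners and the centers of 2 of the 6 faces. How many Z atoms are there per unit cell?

Corner atoms are shared by 8 cells (1/8 each), face atoms by 2 (1/2 each).
Net atoms = 8 × 1/8 + 2 × 1/2 = 1 + 1 = 2.

2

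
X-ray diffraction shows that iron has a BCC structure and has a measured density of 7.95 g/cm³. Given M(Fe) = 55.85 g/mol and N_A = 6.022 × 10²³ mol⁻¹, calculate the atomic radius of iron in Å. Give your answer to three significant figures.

1.24 Å

For a BCC cell (Z = 2), a³ = Z·M/(N_A·ρ) = 2 × 55.85 / (6.022 × 10²³ × 7.950) = 2.333 × 10^-23 cm³, so a = 2.857 × 10^-8 cm = 2.857 Å.
Atoms touch along the body diagonal, so √3·a = 4r, so r = 0.4330 × a = 1.24 Å.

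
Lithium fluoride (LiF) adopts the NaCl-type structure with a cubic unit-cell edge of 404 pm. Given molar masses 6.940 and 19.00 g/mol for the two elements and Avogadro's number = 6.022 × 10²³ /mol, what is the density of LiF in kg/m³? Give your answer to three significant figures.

2610 kg/m³

The NaCl-type structure contains Z = 4 formula units per cell; M(LiF) = 6.940 + 19.00 = 25.94 g/mol.
a³ = (4.040 × 10^-8 cm)³ = 6.594 × 10^-23 cm³.
ρ = 4 × 25.94 / (6.022 × 10²³ × 6.594 × 10^-23) = 2.613 g/cm³ = 2610 kg/m³.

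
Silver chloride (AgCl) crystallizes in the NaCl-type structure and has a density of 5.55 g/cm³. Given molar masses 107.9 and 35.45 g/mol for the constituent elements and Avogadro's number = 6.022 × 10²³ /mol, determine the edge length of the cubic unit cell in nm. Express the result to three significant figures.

M(AgCl) = 143.35 g/mol; Z = 4 formula units per cell.
a³ = Z·M/(N_A·ρ) = 4 × 143.35 / (6.022 × 10²³ × 5.55) = 1.716 × 10^-22 cm³, so a = 5.557 × 10^-8 cm = 0.556 nm.

0.556 nm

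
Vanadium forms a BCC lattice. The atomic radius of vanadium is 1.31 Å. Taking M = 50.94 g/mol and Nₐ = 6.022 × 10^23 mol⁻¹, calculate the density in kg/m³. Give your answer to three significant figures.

6110 kg/m³

In a BCC lattice, atoms touch along the body diagonal, so √3·a = 4r, giving a = 3.025 Å = 3.025 × 10^-8 cm.
With Z = 2, ρ = Z·M/(N_A·a³) = 2 × 50.94 / (6.022 × 10²³ × 2.769 × 10^-23) = 6.110 g/cm³ = 6110 kg/m³.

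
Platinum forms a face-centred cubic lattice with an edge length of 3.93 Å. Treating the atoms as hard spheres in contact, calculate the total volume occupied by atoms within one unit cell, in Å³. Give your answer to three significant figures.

44.9 Å³

In an FCC lattice atoms touch along the face diagonal, so √2·a = 4r, so r = 0.3536a = 1.389 Å.
V_atoms = Z × (4/3)πr³ = 4 × (4/3)π × (1.389)³ = 44.9 Å³.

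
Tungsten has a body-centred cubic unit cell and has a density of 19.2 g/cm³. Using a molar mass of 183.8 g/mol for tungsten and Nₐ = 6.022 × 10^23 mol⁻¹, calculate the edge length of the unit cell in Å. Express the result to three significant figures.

With Z = 2 atoms per BCC cell, a³ = Z·M/(N_A·ρ) = 2 × 183.8 / (6.022 × 10²³ × 19.20 g/cm³) = 3.179 × 10^-23 cm³.
a = (3.179 × 10^-23)^(1/3) = 3.168 × 10^-8 cm = 3.17 Å.

3.17 Å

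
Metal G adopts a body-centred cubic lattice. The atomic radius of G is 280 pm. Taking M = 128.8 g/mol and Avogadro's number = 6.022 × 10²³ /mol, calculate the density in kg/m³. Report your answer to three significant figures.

In a BCC lattice, atoms touch along the body diagonal, so √3·a = 4r, giving a = 646.6 pm = 6.466 × 10^-8 cm.
With Z = 2, ρ = Z·M/(N_A·a³) = 2 × 128.8 / (6.022 × 10²³ × 2.704 × 10^-22) = 1.582 g/cm³ = 1580 kg/m³.

1580 kg/m³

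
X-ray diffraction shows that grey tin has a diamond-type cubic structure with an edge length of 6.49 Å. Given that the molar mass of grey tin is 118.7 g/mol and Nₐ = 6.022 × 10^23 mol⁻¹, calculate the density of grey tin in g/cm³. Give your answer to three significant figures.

A diamond cubic unit cell contains Z = 8 atoms.
Cell volume: a³ = (6.49 Å)³ = (6.490 × 10^-8 cm)³ = 2.734 × 10^-22 cm³.
ρ = Z·M/(N_A·a³) = 8 × 118.7 / (6.022 × 10²³ × 2.734 × 10^-22) = 5.769 g/cm³.

5.77 g/cm³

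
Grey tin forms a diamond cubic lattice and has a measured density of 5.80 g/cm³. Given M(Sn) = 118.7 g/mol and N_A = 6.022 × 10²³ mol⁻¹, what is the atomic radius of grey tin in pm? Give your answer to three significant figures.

140 pm

For a diamond cubic cell (Z = 8), a³ = Z·M/(N_A·ρ) = 8 × 118.7 / (6.022 × 10²³ × 5.800) = 2.719 × 10^-22 cm³, so a = 6.478 × 10^-8 cm = 647.8 pm.
Nearest neighbors lie along the body diagonal with √3·a = 8r, so r = 0.2165 × a = 140 pm.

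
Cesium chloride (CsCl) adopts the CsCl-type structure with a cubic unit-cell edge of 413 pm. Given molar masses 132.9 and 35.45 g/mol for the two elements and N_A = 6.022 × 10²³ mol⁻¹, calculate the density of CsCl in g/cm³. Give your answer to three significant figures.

The CsCl-type structure contains Z = 1 formula unit per cell; M(CsCl) = 132.9 + 35.45 = 168.35 g/mol.
a³ = (4.130 × 10^-8 cm)³ = 7.044 × 10^-23 cm³.
ρ = 1 × 168.35 / (6.022 × 10²³ × 7.044 × 10^-23) = 3.968 g/cm³.

3.97 g/cm³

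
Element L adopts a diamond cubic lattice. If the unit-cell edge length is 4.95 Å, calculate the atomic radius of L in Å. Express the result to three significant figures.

1.07 Å

In a diamond cubic lattice, nearest neighbors lie along the body diagonal with √3·a = 8r.
r = √3·a/8 = 1.7321 × 4.95 / 8 = 1.07 Å.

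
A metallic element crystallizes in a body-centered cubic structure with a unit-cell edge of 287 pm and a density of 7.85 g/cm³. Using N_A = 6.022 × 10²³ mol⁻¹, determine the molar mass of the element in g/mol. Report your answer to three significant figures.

A BCC cell has Z = 2 atoms; a = 2.870 × 10^-8 cm.
M = ρ·N_A·a³/Z = 7.85 × 6.022 × 10²³ × 2.364 × 10^-23 / 2 = 55.9 g/mol.

55.9 g/mol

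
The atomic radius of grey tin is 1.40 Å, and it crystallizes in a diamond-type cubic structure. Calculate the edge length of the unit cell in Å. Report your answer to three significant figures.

6.47 Å

In a diamond cubic lattice, nearest neighbors lie along the body diagonal with √3·a = 8r.
a = 8r/√3 = 8 × 1.40 / 1.7321 = 6.47 Å.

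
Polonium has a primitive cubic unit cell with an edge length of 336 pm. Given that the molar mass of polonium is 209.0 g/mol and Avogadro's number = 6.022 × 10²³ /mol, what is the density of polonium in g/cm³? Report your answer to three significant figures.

A simple cubic unit cell contains Z = 1 atom.
Cell volume: a³ = (336 pm)³ = (3.360 × 10^-8 cm)³ = 3.793 × 10^-23 cm³.
ρ = Z·M/(N_A·a³) = 1 × 209.0 / (6.022 × 10²³ × 3.793 × 10^-23) = 9.149 g/cm³.

9.15 g/cm³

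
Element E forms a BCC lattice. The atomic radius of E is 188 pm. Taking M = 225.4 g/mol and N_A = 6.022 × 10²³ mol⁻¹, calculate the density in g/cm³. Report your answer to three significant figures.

In a BCC lattice, atoms touch along the body diagonal, so √3·a = 4r, giving a = 434.2 pm = 4.342 × 10^-8 cm.
With Z = 2, ρ = Z·M/(N_A·a³) = 2 × 225.4 / (6.022 × 10²³ × 8.184 × 10^-23) = 9.147 g/cm³.

9.15 g/cm³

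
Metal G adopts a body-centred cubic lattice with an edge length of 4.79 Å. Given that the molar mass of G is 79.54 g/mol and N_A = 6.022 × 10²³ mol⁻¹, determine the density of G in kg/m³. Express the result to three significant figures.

A BCC unit cell contains Z = 2 atoms.
Cell volume: a³ = (4.79 Å)³ = (4.790 × 10^-8 cm)³ = 1.099 × 10^-22 cm³.
ρ = Z·M/(N_A·a³) = 2 × 79.54 / (6.022 × 10²³ × 1.099 × 10^-22) = 2.404 g/cm³ = 2400 kg/m³.

2400 kg/m³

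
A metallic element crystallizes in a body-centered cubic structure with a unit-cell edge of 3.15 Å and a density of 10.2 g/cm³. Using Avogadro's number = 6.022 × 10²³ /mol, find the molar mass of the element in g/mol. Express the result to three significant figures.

96.0 g/mol

A BCC cell has Z = 2 atoms; a = 3.150 × 10^-8 cm.
M = ρ·N_A·a³/Z = 10.2 × 6.022 × 10²³ × 3.126 × 10^-23 / 2 = 96.0 g/mol.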